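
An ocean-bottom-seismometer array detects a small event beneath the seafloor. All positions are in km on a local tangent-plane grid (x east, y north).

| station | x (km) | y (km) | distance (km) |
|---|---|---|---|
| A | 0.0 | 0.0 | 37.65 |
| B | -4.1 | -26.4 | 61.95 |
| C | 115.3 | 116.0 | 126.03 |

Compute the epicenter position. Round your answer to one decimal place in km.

24.6 km east, 28.5 km north

Circle about each station: x² + y² = 37.65²; (x + 4.1)² + (y + 26.4)² = 61.95²; (x − 115.3)² + (y − 116.0)² = 126.03².
Subtracting pairs of circle equations eliminates x²+y² and gives linear equations (the radical axes):
-8.2 x − 52.8 y = -1706.51
230.6 x + 232.0 y = 12284.05
Solving the 2×2 system: x ≈ 24.6, y ≈ 28.5 km.
Check against A (with the unrounded x, y): √(x²+y²) = 37.65 ≈ 37.65 km. ✓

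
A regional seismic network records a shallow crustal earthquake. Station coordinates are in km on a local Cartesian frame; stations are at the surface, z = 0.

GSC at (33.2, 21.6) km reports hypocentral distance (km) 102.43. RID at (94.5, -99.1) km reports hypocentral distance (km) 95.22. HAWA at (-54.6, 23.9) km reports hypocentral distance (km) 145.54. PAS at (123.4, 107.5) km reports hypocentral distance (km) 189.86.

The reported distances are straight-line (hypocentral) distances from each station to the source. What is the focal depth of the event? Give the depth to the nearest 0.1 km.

69.0 km

Each station gives a sphere (x−x_i)² + (y−y_i)² + z² = d_i² (stations at z=0).
Subtracting the GSC sphere from RID and HAWA: z² cancels, leaving linear equations in x and y:
122.6 x − 241.4 y = 18607.32
-175.6 x + 4.6 y = -8706.42
Solving: x ≈ 48.203, y ≈ -52.600 km (keep extra digits for the depth step; rounded: 48.2, -52.6).
Then from the GSC sphere: z² = 102.43² − (x − 33.2)² − (y − 21.6)² with x = 48.203, y = -52.600, so z ≈ 69.001 ≈ 69.0 km.
Check against PAS (with the unrounded solution): distance 189.86 ≈ 189.86 km. ✓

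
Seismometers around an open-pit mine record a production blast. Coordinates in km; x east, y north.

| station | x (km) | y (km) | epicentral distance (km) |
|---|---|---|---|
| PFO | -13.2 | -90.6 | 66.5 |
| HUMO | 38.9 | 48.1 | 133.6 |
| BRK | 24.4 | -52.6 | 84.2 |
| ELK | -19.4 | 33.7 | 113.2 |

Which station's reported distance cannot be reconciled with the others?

ELK

Solve using three stations at a time. Using PFO, HUMO, BRK (subtract circle equations pairwise → linear system) gives (x, y) ≈ (-59.2, -42.6).
Distances from that point to each station vs reported:
  PFO: calculated 66.5 vs reported 66.5 → residual 0.0 km
  HUMO: calculated 133.6 vs reported 133.6 → residual 0.0 km
  BRK: calculated 84.2 vs reported 84.2 → residual 0.0 km
  ELK: calculated 86.0 vs reported 113.2 → residual 27.2 km
PFO, HUMO, BRK are mutually consistent (residuals ≈ 0); ELK is off by 27.2 km.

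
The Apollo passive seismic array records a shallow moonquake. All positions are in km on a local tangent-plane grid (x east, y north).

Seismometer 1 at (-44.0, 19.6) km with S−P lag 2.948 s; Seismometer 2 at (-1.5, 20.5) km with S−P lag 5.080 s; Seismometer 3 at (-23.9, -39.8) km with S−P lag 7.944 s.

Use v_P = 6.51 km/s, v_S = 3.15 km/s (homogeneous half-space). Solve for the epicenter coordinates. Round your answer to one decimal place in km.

-30.0 km east, 8.3 km north

Distance from S−P lag: d = Δt · v_P v_S / (v_P − v_S) = Δt · (6.51·3.15)/(6.51−3.15) ≈ 6.1031·Δt.
So d_Seismometer 1 = 17.99, d_Seismometer 2 = 31.00, d_Seismometer 3 = 48.48 km.
Circle about each station: (x + 44.0)² + (y − 19.6)² = 17.99²; (x + 1.5)² + (y − 20.5)² = 31.00²; (x + 23.9)² + (y + 39.8)² = 48.48².
Subtracting pairs of circle equations eliminates x²+y² and gives linear equations (the radical axes):
85.0 x + 1.8 y = -2535.02
40.2 x − 118.8 y = -2191.58
Solving the 2×2 system: x ≈ -30.0, y ≈ 8.3 km.
Check against Seismometer 1 (with the unrounded x, y): √((x + 44.0)²+(y − 19.6)²) = 17.99 ≈ 17.99 km. ✓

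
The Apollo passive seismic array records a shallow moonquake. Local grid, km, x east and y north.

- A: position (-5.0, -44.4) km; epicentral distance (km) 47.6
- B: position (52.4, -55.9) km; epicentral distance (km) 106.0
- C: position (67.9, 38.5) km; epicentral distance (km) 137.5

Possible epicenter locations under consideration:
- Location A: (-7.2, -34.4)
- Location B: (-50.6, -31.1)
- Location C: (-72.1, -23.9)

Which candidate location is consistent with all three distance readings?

Location B

For each candidate, compare |candidate − station| to the reported distance:
Location A: residuals A 37.4, B 42.6, C 32.8 → max 42.6 km
Location B: residuals A 0.1, B 0.1, C 0.1 → max 0.1 km
Location C: residuals A 22.6, B 22.5, C 15.8 → max 22.6 km
Only Location B has all residuals ≈ 0.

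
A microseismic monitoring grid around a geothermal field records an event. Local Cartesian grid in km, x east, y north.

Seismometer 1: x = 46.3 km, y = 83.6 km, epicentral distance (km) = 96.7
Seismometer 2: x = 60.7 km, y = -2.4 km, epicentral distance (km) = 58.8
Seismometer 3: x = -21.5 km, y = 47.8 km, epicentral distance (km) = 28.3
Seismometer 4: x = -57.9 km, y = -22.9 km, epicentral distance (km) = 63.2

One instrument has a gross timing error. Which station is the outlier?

Solve using three stations at a time. Using Seismometer 1, Seismometer 2, Seismometer 4 (subtract circle equations pairwise → linear system) gives (x, y) ≈ (1.9, -2.3).
Distances from that point to each station vs reported:
  Seismometer 1: calculated 96.7 vs reported 96.7 → residual 0.0 km
  Seismometer 2: calculated 58.8 vs reported 58.8 → residual 0.0 km
  Seismometer 3: calculated 55.3 vs reported 28.3 → residual 27.0 km
  Seismometer 4: calculated 63.2 vs reported 63.2 → residual 0.0 km
Seismometer 1, Seismometer 2, Seismometer 4 are mutually consistent (residuals ≈ 0); Seismometer 3 is off by 27.0 km.

Seismometer 3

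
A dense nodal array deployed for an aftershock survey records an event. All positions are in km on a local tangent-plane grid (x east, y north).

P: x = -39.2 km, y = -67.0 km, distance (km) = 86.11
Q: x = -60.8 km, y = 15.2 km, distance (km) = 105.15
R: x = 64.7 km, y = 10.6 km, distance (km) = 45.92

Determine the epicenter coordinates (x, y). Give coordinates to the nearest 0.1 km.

Circle about each station: (x + 39.2)² + (y + 67.0)² = 86.11²; (x + 60.8)² + (y − 15.2)² = 105.15²; (x − 64.7)² + (y − 10.6)² = 45.92².
Subtracting the P equation from the Q and R equations removes the quadratic terms:
-43.2 x + 164.4 y = -5739.55
207.8 x + 155.2 y = 3579.10
Solving the 2×2 system: x ≈ 36.2, y ≈ -25.4 km.

(36.2, -25.4)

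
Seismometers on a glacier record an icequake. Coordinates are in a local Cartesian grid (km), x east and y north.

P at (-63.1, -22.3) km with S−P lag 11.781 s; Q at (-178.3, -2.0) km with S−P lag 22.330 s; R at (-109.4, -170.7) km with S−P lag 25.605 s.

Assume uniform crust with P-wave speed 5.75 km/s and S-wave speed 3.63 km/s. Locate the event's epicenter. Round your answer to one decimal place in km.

Distance from S−P lag: d = Δt · v_P v_S / (v_P − v_S) = Δt · (5.75·3.63)/(5.75−3.63) ≈ 9.8455·Δt.
So d_P = 115.99, d_Q = 219.85, d_R = 252.09 km.
Circle about each station: (x + 63.1)² + (y + 22.3)² = 115.99²; (x + 178.3)² + (y + 2.0)² = 219.85²; (x + 109.4)² + (y + 170.7)² = 252.09².
Subtracting the P equation from the Q and R equations removes the quadratic terms:
-230.4 x + 40.6 y = -7564.35
-92.6 x − 296.8 y = -13467.74
Solving the 2×2 system: x ≈ 38.7, y ≈ 33.3 km.

38.7 km east, 33.3 km north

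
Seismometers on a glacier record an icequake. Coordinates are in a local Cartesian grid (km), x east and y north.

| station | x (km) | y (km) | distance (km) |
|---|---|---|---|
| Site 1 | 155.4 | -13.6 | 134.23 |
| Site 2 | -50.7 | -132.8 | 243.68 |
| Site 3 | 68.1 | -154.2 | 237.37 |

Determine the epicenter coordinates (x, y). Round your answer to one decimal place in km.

x ≈ 62.3 km, y ≈ 83.1 km

Circle about each station: (x − 155.4)² + (y + 13.6)² = 134.23²; (x + 50.7)² + (y + 132.8)² = 243.68²; (x − 68.1)² + (y + 154.2)² = 237.37².
Subtracting pairs of circle equations eliminates x²+y² and gives linear equations (the radical axes):
-412.2 x − 238.4 y = -45490.04
-174.6 x − 281.2 y = -34245.69
Solving the 2×2 system: x ≈ 62.3, y ≈ 83.1 km.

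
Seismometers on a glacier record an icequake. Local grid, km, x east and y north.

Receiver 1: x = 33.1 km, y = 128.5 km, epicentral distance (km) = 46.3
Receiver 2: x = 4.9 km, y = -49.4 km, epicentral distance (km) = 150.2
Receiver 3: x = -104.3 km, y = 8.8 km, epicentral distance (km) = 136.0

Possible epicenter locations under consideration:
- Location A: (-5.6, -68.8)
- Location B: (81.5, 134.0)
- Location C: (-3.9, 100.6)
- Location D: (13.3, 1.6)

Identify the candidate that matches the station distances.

For each candidate, compare |candidate − station| to the reported distance:
Location A: residuals Receiver 1 154.8, Receiver 2 128.1, Receiver 3 10.4 → max 154.8 km
Location B: residuals Receiver 1 2.4, Receiver 2 48.6, Receiver 3 88.0 → max 88.0 km
Location C: residuals Receiver 1 0.0, Receiver 2 0.1, Receiver 3 0.0 → max 0.1 km
Location D: residuals Receiver 1 82.1, Receiver 2 98.5, Receiver 3 18.2 → max 98.5 km
Only Location C has all residuals ≈ 0.

Location C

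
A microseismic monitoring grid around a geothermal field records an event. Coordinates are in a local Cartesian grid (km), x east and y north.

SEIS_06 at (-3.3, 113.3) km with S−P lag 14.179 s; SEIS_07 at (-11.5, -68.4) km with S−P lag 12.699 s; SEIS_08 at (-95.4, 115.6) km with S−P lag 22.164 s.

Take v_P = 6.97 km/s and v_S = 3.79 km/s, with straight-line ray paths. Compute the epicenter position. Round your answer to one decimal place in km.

Distance from S−P lag: d = Δt · v_P v_S / (v_P − v_S) = Δt · (6.97·3.79)/(6.97−3.79) ≈ 8.3070·Δt.
So d_SEIS_06 = 117.79, d_SEIS_07 = 105.49, d_SEIS_08 = 184.12 km.
Circle about each station: (x + 3.3)² + (y − 113.3)² = 117.79²; (x + 11.5)² + (y + 68.4)² = 105.49²; (x + 95.4)² + (y − 115.6)² = 184.12².
Subtracting the SEIS_06 equation from the SEIS_07 and SEIS_08 equations removes the quadratic terms:
-16.4 x − 363.4 y = -5290.63
-184.2 x + 4.6 y = -10408.95
Solving the 2×2 system: x ≈ 56.8, y ≈ 12.0 km.

x ≈ 56.8 km, y ≈ 12.0 km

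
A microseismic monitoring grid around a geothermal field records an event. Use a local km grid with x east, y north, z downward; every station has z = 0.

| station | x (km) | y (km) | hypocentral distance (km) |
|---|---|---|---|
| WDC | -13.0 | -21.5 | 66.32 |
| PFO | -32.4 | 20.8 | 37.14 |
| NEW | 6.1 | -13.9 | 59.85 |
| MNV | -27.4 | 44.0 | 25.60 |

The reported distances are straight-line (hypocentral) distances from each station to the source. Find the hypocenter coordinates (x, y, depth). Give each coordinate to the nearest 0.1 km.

Each station gives a sphere (x−x_i)² + (y−y_i)² + z² = d_i² (stations at z=0).
Subtracting the WDC sphere from PFO and NEW: z² cancels, leaving linear equations in x and y:
-38.8 x + 84.6 y = 3870.11
38.2 x + 15.2 y = 415.49
Solving: x ≈ -6.195, y ≈ 42.905 km (keep extra digits for the depth step; rounded: -6.2, 42.9).
Then from the WDC sphere: z² = 66.32² − (x + 13.0)² − (y + 21.5)² with x = -6.195, y = 42.905, so z ≈ 14.284 ≈ 14.3 km.

(-6.2, 42.9, 14.3)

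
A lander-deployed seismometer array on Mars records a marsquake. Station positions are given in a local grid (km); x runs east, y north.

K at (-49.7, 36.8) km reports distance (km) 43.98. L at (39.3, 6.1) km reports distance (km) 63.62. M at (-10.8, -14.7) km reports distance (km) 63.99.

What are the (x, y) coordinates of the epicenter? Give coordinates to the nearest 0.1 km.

-7.5 km east, 49.2 km north

Circle about each station: (x + 49.7)² + (y − 36.8)² = 43.98²; (x − 39.3)² + (y − 6.1)² = 63.62²; (x + 10.8)² + (y + 14.7)² = 63.99².
Subtracting pairs of circle equations eliminates x²+y² and gives linear equations (the radical axes):
178.0 x − 61.4 y = -4355.89
77.8 x − 103.0 y = -5652.08
Solving the 2×2 system: x ≈ -7.5, y ≈ 49.2 km.
Check against K (with the unrounded x, y): √((x + 49.7)²+(y − 36.8)²) = 43.99 ≈ 43.98 km. ✓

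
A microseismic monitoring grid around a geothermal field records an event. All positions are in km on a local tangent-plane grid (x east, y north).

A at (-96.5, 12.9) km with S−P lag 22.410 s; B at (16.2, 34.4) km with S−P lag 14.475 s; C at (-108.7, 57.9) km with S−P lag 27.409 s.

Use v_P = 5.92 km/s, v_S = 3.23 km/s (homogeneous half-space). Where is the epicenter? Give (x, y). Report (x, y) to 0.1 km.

Distance from S−P lag: d = Δt · v_P v_S / (v_P − v_S) = Δt · (5.92·3.23)/(5.92−3.23) ≈ 7.1084·Δt.
So d_A = 159.30, d_B = 102.89, d_C = 194.83 km.
Circle about each station: (x + 96.5)² + (y − 12.9)² = 159.30²; (x − 16.2)² + (y − 34.4)² = 102.89²; (x + 108.7)² + (y − 57.9)² = 194.83².
Subtracting pairs of circle equations eliminates x²+y² and gives linear equations (the radical axes):
225.4 x + 43.0 y = 6757.28
-24.4 x + 90.0 y = -6892.80
Solving the 2×2 system: x ≈ 42.4, y ≈ -65.1 km.
Check against A (with the unrounded x, y): √((x + 96.5)²+(y − 12.9)²) = 159.30 ≈ 159.30 km. ✓

(42.4, -65.1)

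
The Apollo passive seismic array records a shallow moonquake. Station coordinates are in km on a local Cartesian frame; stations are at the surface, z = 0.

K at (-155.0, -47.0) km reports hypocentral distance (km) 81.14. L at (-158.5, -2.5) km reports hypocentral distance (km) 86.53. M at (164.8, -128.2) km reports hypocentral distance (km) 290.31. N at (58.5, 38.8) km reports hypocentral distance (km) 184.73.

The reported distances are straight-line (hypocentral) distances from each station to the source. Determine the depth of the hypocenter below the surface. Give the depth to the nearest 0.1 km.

Each station gives a sphere (x−x_i)² + (y−y_i)² + z² = d_i² (stations at z=0).
Subtracting the K sphere from L and M: z² cancels, leaving linear equations in x and y:
-7.0 x + 89.0 y = -2009.24
639.6 x − 162.4 y = -60335.92
Solving: x ≈ -102.105, y ≈ -30.606 km (keep extra digits for the depth step; rounded: -102.1, -30.6).
Then from the K sphere: z² = 81.14² − (x + 155.0)² − (y + 47.0)² with x = -102.105, y = -30.606, so z ≈ 59.305 ≈ 59.3 km.

depth ≈ 59.3 km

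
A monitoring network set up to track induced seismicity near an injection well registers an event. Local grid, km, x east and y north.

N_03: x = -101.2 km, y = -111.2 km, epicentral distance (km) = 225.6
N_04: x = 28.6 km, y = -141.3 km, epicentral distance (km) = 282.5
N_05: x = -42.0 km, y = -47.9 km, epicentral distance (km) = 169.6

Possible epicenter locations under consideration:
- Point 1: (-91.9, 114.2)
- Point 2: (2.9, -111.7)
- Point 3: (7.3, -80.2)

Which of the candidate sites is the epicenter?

Point 1

For each candidate, compare |candidate − station| to the reported distance:
Point 1: residuals N_03 0.0, N_04 0.0, N_05 0.0 → max 0.0 km
Point 2: residuals N_03 121.5, N_04 243.3, N_05 91.6 → max 243.3 km
Point 3: residuals N_03 112.8, N_04 217.8, N_05 110.7 → max 217.8 km
Only Point 1 has all residuals ≈ 0.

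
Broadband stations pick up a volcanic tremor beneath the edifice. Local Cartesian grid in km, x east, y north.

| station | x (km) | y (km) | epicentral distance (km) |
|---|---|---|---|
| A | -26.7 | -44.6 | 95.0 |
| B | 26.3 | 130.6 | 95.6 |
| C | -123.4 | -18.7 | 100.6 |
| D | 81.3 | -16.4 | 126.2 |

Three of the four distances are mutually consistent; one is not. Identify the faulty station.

Solve using three stations at a time. Using A, B, D (subtract circle equations pairwise → linear system) gives (x, y) ≈ (-25.8, 50.4).
Distances from that point to each station vs reported:
  A: calculated 95.0 vs reported 95.0 → residual 0.0 km
  B: calculated 95.6 vs reported 95.6 → residual 0.0 km
  C: calculated 119.6 vs reported 100.6 → residual 19.0 km
  D: calculated 126.2 vs reported 126.2 → residual 0.0 km
A, B, D are mutually consistent (residuals ≈ 0); C is off by 19.0 km.

C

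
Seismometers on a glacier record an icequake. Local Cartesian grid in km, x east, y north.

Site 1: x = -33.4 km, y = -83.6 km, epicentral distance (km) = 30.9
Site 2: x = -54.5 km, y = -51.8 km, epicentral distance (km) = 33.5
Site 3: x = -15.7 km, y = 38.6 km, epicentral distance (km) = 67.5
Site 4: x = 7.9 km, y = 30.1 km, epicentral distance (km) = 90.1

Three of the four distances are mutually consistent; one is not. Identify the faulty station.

Site 3

Solve using three stations at a time. Using Site 1, Site 2, Site 4 (subtract circle equations pairwise → linear system) gives (x, y) ≈ (-21.1, -55.2).
Distances from that point to each station vs reported:
  Site 1: calculated 30.9 vs reported 30.9 → residual 0.0 km
  Site 2: calculated 33.5 vs reported 33.5 → residual 0.0 km
  Site 3: calculated 94.0 vs reported 67.5 → residual 26.5 km
  Site 4: calculated 90.1 vs reported 90.1 → residual 0.0 km
Site 1, Site 2, Site 4 are mutually consistent (residuals ≈ 0); Site 3 is off by 26.5 km.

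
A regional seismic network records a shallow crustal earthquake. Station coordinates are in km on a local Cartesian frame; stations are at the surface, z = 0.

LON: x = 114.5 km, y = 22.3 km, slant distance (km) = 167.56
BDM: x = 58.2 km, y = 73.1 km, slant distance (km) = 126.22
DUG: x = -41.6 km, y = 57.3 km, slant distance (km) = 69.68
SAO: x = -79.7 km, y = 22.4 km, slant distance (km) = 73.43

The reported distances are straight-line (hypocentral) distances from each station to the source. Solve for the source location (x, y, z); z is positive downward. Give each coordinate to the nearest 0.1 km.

x ≈ -41.0 km, y ≈ 26.1 km, depth ≈ 62.3 km

Each station gives a sphere (x−x_i)² + (y−y_i)² + z² = d_i² (stations at z=0).
Subtracting the LON sphere from BDM and DUG: z² cancels, leaving linear equations in x and y:
-112.6 x + 101.6 y = 7268.18
-312.2 x + 70.0 y = 14627.36
Solving: x ≈ -41.001, y ≈ 26.097 km (keep extra digits for the depth step; rounded: -41.0, 26.1).
Then from the LON sphere: z² = 167.56² − (x − 114.5)² − (y − 22.3)² with x = -41.001, y = 26.097, so z ≈ 62.301 ≈ 62.3 km.
Check against SAO (with the unrounded solution): distance 73.43 ≈ 73.43 km. ✓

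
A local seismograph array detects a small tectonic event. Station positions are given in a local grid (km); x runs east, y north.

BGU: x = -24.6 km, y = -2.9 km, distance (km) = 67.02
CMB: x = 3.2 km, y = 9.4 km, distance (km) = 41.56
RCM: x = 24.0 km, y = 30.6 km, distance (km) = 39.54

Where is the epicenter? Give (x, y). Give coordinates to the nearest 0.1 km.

Circle about each station: (x + 24.6)² + (y + 2.9)² = 67.02²; (x − 3.2)² + (y − 9.4)² = 41.56²; (x − 24.0)² + (y − 30.6)² = 39.54².
Subtracting the BGU equation from the CMB and RCM equations removes the quadratic terms:
55.6 x + 24.6 y = 2249.48
97.2 x + 67.0 y = 3827.06
Solving the 2×2 system: x ≈ 42.4, y ≈ -4.4 km.
Check against BGU (with the unrounded x, y): √((x + 24.6)²+(y + 2.9)²) = 67.02 ≈ 67.02 km. ✓

x ≈ 42.4 km, y ≈ -4.4 km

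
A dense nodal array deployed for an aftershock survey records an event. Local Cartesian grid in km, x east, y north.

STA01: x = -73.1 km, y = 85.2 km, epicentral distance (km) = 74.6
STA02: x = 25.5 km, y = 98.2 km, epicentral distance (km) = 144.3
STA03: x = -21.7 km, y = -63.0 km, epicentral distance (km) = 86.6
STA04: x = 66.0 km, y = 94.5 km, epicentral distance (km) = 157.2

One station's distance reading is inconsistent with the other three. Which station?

Solve using three stations at a time. Using STA01, STA03, STA04 (subtract circle equations pairwise → linear system) gives (x, y) ≈ (-67.1, 10.8).
Distances from that point to each station vs reported:
  STA01: calculated 74.6 vs reported 74.6 → residual 0.0 km
  STA02: calculated 127.3 vs reported 144.3 → residual 17.0 km
  STA03: calculated 86.6 vs reported 86.6 → residual 0.0 km
  STA04: calculated 157.2 vs reported 157.2 → residual 0.0 km
STA01, STA03, STA04 are mutually consistent (residuals ≈ 0); STA02 is off by 17.0 km.

STA02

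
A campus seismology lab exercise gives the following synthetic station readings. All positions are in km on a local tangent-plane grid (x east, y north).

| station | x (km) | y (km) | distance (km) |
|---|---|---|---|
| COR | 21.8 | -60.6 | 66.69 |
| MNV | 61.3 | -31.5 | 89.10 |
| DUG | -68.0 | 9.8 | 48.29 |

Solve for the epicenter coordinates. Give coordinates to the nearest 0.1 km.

Circle about each station: (x − 21.8)² + (y + 60.6)² = 66.69²; (x − 61.3)² + (y + 31.5)² = 89.10²; (x + 68.0)² + (y − 9.8)² = 48.29².
Subtracting pairs of circle equations eliminates x²+y² and gives linear equations (the radical axes):
79.0 x + 58.2 y = -2888.91
-179.6 x + 140.8 y = 2688.07
Solving the 2×2 system: x ≈ -26.1, y ≈ -14.2 km.

-26.1 km east, -14.2 km north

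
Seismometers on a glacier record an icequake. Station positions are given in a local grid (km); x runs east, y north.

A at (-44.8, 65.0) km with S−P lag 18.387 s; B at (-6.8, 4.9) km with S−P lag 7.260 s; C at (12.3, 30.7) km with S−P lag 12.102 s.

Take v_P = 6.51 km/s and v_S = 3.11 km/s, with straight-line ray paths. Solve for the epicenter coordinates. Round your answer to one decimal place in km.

Distance from S−P lag: d = Δt · v_P v_S / (v_P − v_S) = Δt · (6.51·3.11)/(6.51−3.11) ≈ 5.9547·Δt.
So d_A = 109.49, d_B = 43.23, d_C = 72.06 km.
Circle about each station: (x + 44.8)² + (y − 65.0)² = 109.49²; (x + 6.8)² + (y − 4.9)² = 43.23²; (x − 12.3)² + (y − 30.7)² = 72.06².
Subtracting pairs of circle equations eliminates x²+y² and gives linear equations (the radical axes):
76.0 x − 120.2 y = 3957.44
114.2 x − 68.6 y = 1657.16
Solving the 2×2 system: x ≈ -8.5, y ≈ -38.3 km.

-8.5 km east, -38.3 km north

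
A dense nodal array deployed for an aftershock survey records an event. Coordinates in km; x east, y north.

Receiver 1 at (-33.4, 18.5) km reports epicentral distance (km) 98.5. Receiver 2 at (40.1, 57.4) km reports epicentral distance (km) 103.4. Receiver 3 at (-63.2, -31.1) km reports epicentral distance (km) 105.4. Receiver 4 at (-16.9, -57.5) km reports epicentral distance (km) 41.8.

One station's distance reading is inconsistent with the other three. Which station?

Receiver 4

Solve using three stations at a time. Using Receiver 1, Receiver 2, Receiver 3 (subtract circle equations pairwise → linear system) gives (x, y) ≈ (40.9, -45.7).
Distances from that point to each station vs reported:
  Receiver 1: calculated 98.2 vs reported 98.5 → residual 0.3 km
  Receiver 2: calculated 103.1 vs reported 103.4 → residual 0.3 km
  Receiver 3: calculated 105.1 vs reported 105.4 → residual 0.3 km
  Receiver 4: calculated 59.0 vs reported 41.8 → residual 17.2 km
Receiver 1, Receiver 2, Receiver 3 are mutually consistent (residuals ≈ 0); Receiver 4 is off by 17.2 km.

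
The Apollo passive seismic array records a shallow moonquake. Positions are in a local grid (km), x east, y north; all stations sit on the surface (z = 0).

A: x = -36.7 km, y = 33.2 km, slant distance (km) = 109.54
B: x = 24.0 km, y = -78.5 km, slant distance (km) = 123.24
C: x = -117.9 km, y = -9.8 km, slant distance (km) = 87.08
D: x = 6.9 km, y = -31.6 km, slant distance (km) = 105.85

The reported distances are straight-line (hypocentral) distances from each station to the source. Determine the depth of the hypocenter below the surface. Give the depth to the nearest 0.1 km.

z ≈ 66.5 km

Each station gives a sphere (x−x_i)² + (y−y_i)² + z² = d_i² (stations at z=0).
Subtracting the A sphere from B and C: z² cancels, leaving linear equations in x and y:
121.4 x − 223.4 y = 1100.03
-162.4 x − 86.0 y = 15963.41
Solving: x ≈ -74.306, y ≈ -45.303 km (keep extra digits for the depth step; rounded: -74.3, -45.3).
Then from the A sphere: z² = 109.54² − (x + 36.7)² − (y − 33.2)² with x = -74.306, y = -45.303, so z ≈ 66.499 ≈ 66.5 km.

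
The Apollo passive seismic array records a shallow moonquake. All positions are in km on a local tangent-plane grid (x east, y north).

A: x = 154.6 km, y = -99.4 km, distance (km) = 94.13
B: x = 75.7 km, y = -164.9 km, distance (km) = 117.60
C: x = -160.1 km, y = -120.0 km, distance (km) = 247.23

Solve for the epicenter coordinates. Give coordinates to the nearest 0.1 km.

Circle about each station: (x − 154.6)² + (y + 99.4)² = 94.13²; (x − 75.7)² + (y + 164.9)² = 117.60²; (x + 160.1)² + (y + 120.0)² = 247.23².
Subtracting the A equation from the B and C equations removes the quadratic terms:
-157.8 x − 131.0 y = -5828.32
-629.4 x − 41.2 y = -46011.73
Solving the 2×2 system: x ≈ 76.2, y ≈ -47.3 km.

76.2 km east, -47.3 km north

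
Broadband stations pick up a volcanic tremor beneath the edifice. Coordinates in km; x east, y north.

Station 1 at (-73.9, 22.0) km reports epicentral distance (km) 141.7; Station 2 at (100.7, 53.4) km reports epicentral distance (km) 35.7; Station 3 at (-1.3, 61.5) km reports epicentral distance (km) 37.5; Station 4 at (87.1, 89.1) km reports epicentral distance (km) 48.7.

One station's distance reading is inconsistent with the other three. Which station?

Station 3

Solve using three stations at a time. Using Station 1, Station 2, Station 4 (subtract circle equations pairwise → linear system) gives (x, y) ≈ (65.9, 45.2).
Distances from that point to each station vs reported:
  Station 1: calculated 141.7 vs reported 141.7 → residual 0.0 km
  Station 2: calculated 35.8 vs reported 35.7 → residual 0.1 km
  Station 3: calculated 69.1 vs reported 37.5 → residual 31.6 km
  Station 4: calculated 48.7 vs reported 48.7 → residual 0.0 km
Station 1, Station 2, Station 4 are mutually consistent (residuals ≈ 0); Station 3 is off by 31.6 km.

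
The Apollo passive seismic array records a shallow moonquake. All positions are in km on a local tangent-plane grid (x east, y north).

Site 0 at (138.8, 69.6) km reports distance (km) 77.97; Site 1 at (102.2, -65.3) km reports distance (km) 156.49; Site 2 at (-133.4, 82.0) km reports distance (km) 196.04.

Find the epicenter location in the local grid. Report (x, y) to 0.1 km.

62.6 km east, 86.1 km north

Circle about each station: (x − 138.8)² + (y − 69.6)² = 77.97²; (x − 102.2)² + (y + 65.3)² = 156.49²; (x + 133.4)² + (y − 82.0)² = 196.04².
Subtracting the Site 0 equation from the Site 1 and Site 2 equations removes the quadratic terms:
-73.2 x − 269.8 y = -27810.47
-544.4 x + 24.8 y = -31942.40
Solving the 2×2 system: x ≈ 62.6, y ≈ 86.1 km.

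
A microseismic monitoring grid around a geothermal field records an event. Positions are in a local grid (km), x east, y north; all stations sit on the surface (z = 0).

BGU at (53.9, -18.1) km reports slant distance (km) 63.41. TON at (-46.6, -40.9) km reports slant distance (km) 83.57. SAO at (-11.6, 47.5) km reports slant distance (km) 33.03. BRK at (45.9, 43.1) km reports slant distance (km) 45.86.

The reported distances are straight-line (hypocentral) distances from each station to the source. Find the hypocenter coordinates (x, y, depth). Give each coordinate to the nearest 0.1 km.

Each station gives a sphere (x−x_i)² + (y−y_i)² + z² = d_i² (stations at z=0).
Subtracting the BGU sphere from TON and SAO: z² cancels, leaving linear equations in x and y:
-201.0 x − 45.6 y = -2351.57
-131.0 x + 131.2 y = 2087.84
Solving: x ≈ 6.595, y ≈ 22.499 km (keep extra digits for the depth step; rounded: 6.6, 22.5).
Then from the BGU sphere: z² = 63.41² − (x − 53.9)² − (y + 18.1)² with x = 6.595, y = 22.499, so z ≈ 11.610 ≈ 11.6 km.

(6.6, 22.5, 11.6)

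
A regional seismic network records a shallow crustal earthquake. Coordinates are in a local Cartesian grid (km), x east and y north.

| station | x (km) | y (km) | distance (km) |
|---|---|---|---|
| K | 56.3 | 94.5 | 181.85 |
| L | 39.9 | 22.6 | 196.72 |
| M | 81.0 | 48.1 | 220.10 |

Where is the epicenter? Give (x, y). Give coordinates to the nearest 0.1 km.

x ≈ -120.7 km, y ≈ 136.2 km

Circle about each station: (x − 56.3)² + (y − 94.5)² = 181.85²; (x − 39.9)² + (y − 22.6)² = 196.72²; (x − 81.0)² + (y − 48.1)² = 220.10².
Subtracting the K equation from the L and M equations removes the quadratic terms:
-32.8 x − 143.8 y = -15626.51
49.4 x − 92.8 y = -18599.92
Solving the 2×2 system: x ≈ -120.7, y ≈ 136.2 km.
Check against K (with the unrounded x, y): √((x − 56.3)²+(y − 94.5)²) = 181.82 ≈ 181.85 km. ✓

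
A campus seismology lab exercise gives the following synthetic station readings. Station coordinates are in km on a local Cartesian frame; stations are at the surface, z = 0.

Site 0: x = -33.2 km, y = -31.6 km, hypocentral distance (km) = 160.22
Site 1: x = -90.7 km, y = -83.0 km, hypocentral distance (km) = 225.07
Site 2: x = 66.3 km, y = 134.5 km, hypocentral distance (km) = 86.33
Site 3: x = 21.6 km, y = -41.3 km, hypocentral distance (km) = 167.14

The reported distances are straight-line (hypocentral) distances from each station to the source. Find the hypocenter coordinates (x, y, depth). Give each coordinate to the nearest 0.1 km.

Each station gives a sphere (x−x_i)² + (y−y_i)² + z² = d_i² (stations at z=0).
Subtracting the Site 0 sphere from Site 1 and Site 2: z² cancels, leaving linear equations in x and y:
-115.0 x − 102.8 y = -11971.37
199.0 x + 332.2 y = 38602.72
Solving: x ≈ 0.481, y ≈ 115.915 km (keep extra digits for the depth step; rounded: 0.5, 115.9).
Then from the Site 0 sphere: z² = 160.22² − (x + 33.2)² − (y + 31.6)² with x = 0.481, y = 115.915, so z ≈ 52.682 ≈ 52.7 km.

x ≈ 0.5 km, y ≈ 115.9 km, depth ≈ 52.7 km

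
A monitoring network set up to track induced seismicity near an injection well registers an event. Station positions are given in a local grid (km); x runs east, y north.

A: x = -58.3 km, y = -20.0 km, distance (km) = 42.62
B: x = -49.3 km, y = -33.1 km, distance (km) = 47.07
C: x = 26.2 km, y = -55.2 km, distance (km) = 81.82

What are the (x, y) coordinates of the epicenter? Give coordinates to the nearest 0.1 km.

-26.0 km east, 7.8 km north

Circle about each station: (x + 58.3)² + (y + 20.0)² = 42.62²; (x + 49.3)² + (y + 33.1)² = 47.07²; (x − 26.2)² + (y + 55.2)² = 81.82².
Subtracting pairs of circle equations eliminates x²+y² and gives linear equations (the radical axes):
18.0 x − 26.2 y = -671.91
169.0 x − 70.4 y = -4943.46
Solving the 2×2 system: x ≈ -26.0, y ≈ 7.8 km.
Check against A (with the unrounded x, y): √((x + 58.3)²+(y + 20.0)²) = 42.59 ≈ 42.62 km. ✓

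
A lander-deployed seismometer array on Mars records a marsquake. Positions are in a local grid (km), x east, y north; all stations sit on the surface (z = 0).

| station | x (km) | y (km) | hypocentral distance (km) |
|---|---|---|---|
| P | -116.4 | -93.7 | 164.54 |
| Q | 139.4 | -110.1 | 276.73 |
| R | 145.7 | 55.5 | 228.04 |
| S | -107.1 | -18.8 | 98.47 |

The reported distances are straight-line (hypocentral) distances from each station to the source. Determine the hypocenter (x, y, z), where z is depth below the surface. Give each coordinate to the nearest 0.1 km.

Each station gives a sphere (x−x_i)² + (y−y_i)² + z² = d_i² (stations at z=0).
Subtracting the P sphere from Q and R: z² cancels, leaving linear equations in x and y:
511.6 x − 32.8 y = -40280.36
524.2 x + 298.4 y = -22948.74
Solving: x ≈ -75.196, y ≈ 55.190 km (keep extra digits for the depth step; rounded: -75.2, 55.2).
Then from the P sphere: z² = 164.54² − (x + 116.4)² − (y + 93.7)² with x = -75.196, y = 55.190, so z ≈ 56.634 ≈ 56.6 km.

x ≈ -75.2 km, y ≈ 55.2 km, depth ≈ 56.6 km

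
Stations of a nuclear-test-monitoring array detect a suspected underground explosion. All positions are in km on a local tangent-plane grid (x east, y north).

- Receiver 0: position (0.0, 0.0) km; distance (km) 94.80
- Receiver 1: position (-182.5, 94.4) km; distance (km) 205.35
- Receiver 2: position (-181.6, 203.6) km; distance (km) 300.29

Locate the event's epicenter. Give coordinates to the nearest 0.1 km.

x ≈ -61.9 km, y ≈ -71.8 km

Circle about each station: x² + y² = 94.80²; (x + 182.5)² + (y − 94.4)² = 205.35²; (x + 181.6)² + (y − 203.6)² = 300.29².
Subtracting the Receiver 0 equation from the Receiver 1 and Receiver 2 equations removes the quadratic terms:
-365.0 x + 188.8 y = 9036.03
-363.2 x + 407.2 y = -6755.52
Solving the 2×2 system: x ≈ -61.9, y ≈ -71.8 km.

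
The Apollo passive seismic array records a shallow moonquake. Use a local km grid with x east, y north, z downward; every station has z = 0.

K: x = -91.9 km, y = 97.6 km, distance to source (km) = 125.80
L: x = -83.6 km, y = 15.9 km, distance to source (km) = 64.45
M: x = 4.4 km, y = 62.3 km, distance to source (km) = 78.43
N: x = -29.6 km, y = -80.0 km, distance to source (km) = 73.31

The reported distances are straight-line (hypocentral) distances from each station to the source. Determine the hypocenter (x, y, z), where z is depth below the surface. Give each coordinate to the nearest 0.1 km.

Each station gives a sphere (x−x_i)² + (y−y_i)² + z² = d_i² (stations at z=0).
Subtracting the K sphere from L and M: z² cancels, leaving linear equations in x and y:
16.6 x − 163.4 y = 942.24
192.6 x − 70.6 y = -4396.34
Solving: x ≈ -25.905, y ≈ -8.398 km (keep extra digits for the depth step; rounded: -25.9, -8.4).
Then from the K sphere: z² = 125.80² − (x + 91.9)² − (y − 97.6)² with x = -25.905, y = -8.398, so z ≈ 15.321 ≈ 15.3 km.

(-25.9, -8.4, 15.3)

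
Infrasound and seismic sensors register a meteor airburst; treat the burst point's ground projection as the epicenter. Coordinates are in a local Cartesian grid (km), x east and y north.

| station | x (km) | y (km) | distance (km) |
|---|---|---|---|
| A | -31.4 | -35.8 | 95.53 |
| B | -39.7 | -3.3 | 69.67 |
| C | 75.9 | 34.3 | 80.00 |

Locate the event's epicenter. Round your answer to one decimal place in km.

Circle about each station: (x + 31.4)² + (y + 35.8)² = 95.53²; (x + 39.7)² + (y + 3.3)² = 69.67²; (x − 75.9)² + (y − 34.3)² = 80.00².
Subtracting pairs of circle equations eliminates x²+y² and gives linear equations (the radical axes):
-16.6 x + 65.0 y = 3591.45
214.6 x + 140.2 y = 7395.68
Solving the 2×2 system: x ≈ -1.4, y ≈ 54.9 km.

x ≈ -1.4 km, y ≈ 54.9 km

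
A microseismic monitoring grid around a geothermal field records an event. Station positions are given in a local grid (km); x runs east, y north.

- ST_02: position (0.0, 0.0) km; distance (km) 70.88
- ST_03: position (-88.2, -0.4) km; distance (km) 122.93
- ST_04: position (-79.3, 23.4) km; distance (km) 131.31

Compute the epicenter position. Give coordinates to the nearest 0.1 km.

Circle about each station: x² + y² = 70.88²; (x + 88.2)² + (y + 0.4)² = 122.93²; (x + 79.3)² + (y − 23.4)² = 131.31².
Subtracting the ST_02 equation from the ST_03 and ST_04 equations removes the quadratic terms:
-176.4 x − 0.8 y = -2308.41
-158.6 x + 46.8 y = -5382.29
Solving the 2×2 system: x ≈ 13.4, y ≈ -69.6 km.
Check against ST_02 (with the unrounded x, y): √(x²+y²) = 70.87 ≈ 70.88 km. ✓

(13.4, -69.6)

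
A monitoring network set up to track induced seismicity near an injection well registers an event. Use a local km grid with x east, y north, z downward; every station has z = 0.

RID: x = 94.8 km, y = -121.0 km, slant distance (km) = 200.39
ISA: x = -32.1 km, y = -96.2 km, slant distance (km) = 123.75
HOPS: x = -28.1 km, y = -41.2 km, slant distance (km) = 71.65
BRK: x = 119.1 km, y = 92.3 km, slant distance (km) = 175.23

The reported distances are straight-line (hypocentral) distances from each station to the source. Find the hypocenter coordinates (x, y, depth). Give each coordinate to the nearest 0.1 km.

x ≈ -40.5 km, y ≈ 24.6 km, depth ≈ 25.5 km

Each station gives a sphere (x−x_i)² + (y−y_i)² + z² = d_i² (stations at z=0).
Subtracting the RID sphere from ISA and HOPS: z² cancels, leaving linear equations in x and y:
-253.8 x + 49.6 y = 11498.90
-245.8 x + 159.6 y = 13881.44
Solving: x ≈ -40.498, y ≈ 24.605 km (keep extra digits for the depth step; rounded: -40.5, 24.6).
Then from the RID sphere: z² = 200.39² − (x − 94.8)² − (y + 121.0)² with x = -40.498, y = 24.605, so z ≈ 25.491 ≈ 25.5 km.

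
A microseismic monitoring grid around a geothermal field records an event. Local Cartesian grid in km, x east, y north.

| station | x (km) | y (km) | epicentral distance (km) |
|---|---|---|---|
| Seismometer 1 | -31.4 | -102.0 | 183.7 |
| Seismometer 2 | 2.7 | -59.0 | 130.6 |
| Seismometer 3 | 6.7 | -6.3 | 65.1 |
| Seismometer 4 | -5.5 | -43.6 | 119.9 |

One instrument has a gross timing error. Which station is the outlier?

Solve using three stations at a time. Using Seismometer 1, Seismometer 2, Seismometer 4 (subtract circle equations pairwise → linear system) gives (x, y) ≈ (49.6, 62.9).
Distances from that point to each station vs reported:
  Seismometer 1: calculated 183.7 vs reported 183.7 → residual 0.0 km
  Seismometer 2: calculated 130.6 vs reported 130.6 → residual 0.0 km
  Seismometer 3: calculated 81.4 vs reported 65.1 → residual 16.3 km
  Seismometer 4: calculated 119.9 vs reported 119.9 → residual 0.0 km
Seismometer 1, Seismometer 2, Seismometer 4 are mutually consistent (residuals ≈ 0); Seismometer 3 is off by 16.3 km.

Seismometer 3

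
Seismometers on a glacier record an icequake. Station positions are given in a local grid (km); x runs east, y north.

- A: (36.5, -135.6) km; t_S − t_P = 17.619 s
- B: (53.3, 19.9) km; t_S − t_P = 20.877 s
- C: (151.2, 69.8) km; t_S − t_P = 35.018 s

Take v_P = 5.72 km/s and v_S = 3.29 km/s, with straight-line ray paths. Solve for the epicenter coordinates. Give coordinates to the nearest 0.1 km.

Distance from S−P lag: d = Δt · v_P v_S / (v_P − v_S) = Δt · (5.72·3.29)/(5.72−3.29) ≈ 7.7444·Δt.
So d_A = 136.45, d_B = 161.68, d_C = 271.19 km.
Circle about each station: (x − 36.5)² + (y + 135.6)² = 136.45²; (x − 53.3)² + (y − 19.9)² = 161.68²; (x − 151.2)² + (y − 69.8)² = 271.19².
Subtracting pairs of circle equations eliminates x²+y² and gives linear equations (the radical axes):
33.6 x + 311.0 y = -24004.53
229.4 x + 410.8 y = -46911.54
Solving the 2×2 system: x ≈ -82.2, y ≈ -68.3 km.

x ≈ -82.2 km, y ≈ -68.3 km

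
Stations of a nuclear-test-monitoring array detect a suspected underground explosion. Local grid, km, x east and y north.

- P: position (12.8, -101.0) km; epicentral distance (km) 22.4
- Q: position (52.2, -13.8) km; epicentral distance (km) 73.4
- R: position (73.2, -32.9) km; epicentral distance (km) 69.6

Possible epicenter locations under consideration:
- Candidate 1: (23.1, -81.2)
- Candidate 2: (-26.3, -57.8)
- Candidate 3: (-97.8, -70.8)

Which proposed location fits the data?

For each candidate, compare |candidate − station| to the reported distance:
Candidate 1: residuals P 0.1, Q 0.0, R 0.0 → max 0.1 km
Candidate 2: residuals P 35.9, Q 16.6, R 33.0 → max 35.9 km
Candidate 3: residuals P 92.2, Q 87.1, R 105.5 → max 105.5 km
Only Candidate 1 has all residuals ≈ 0.

Candidate 1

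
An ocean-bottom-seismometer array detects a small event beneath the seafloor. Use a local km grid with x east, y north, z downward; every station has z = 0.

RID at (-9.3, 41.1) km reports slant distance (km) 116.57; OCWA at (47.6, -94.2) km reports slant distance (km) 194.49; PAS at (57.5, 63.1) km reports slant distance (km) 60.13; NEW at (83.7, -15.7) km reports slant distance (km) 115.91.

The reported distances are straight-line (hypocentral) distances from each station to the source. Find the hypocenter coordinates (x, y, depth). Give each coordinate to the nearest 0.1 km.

Each station gives a sphere (x−x_i)² + (y−y_i)² + z² = d_i² (stations at z=0).
Subtracting the RID sphere from OCWA and PAS: z² cancels, leaving linear equations in x and y:
113.8 x − 270.6 y = -14874.10
133.6 x + 44.0 y = 15485.11
Solving: x ≈ 85.905, y ≈ 91.094 km (keep extra digits for the depth step; rounded: 85.9, 91.1).
Then from the RID sphere: z² = 116.57² − (x + 9.3)² − (y − 41.1)² with x = 85.905, y = 91.094, so z ≈ 45.002 ≈ 45.0 km.
Check against NEW (with the unrounded solution): distance 115.91 ≈ 115.91 km. ✓

x ≈ 85.9 km, y ≈ 91.1 km, depth ≈ 45.0 km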